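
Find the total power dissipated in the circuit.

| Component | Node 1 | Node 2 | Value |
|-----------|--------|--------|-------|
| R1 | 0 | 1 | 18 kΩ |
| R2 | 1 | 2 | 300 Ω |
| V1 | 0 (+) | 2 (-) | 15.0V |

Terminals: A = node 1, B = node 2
Nodal analysis, taking node 2 as the 0 V reference.
Source V1 fixes V_0 = 15 V.
KCL at each unknown node (sum of currents leaving = 0; resistances in Ω):
  Node 1: (V_1 - 15)/18000 + (V_1 - 0)/300 = 0
Collecting terms: 0.003389 × V_1 = 0.0008333  =>  V_1 = 0.2459 V
Power in each resistor, P = (ΔV)²/R:
  P_R1 = (15 - 0.2459)²/18000 = 0.01209 W
  P_R2 = (0.2459 - 0)²/300 = 0.0002016 W
P_total = P_R1 + P_R2 = 0.0123 W

Final answer: 0.0123 W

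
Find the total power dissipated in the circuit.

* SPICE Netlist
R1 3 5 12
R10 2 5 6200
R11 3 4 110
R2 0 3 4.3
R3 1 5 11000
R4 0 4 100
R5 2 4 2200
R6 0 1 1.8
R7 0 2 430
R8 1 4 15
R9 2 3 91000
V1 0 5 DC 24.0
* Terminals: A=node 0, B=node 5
Nodal analysis, taking node 5 as the 0 V reference.
Source V1 fixes V_0 = 24 V.
KCL at each unknown node (sum of currents leaving = 0; resistances in Ω):
  Node 1: (V_1 - 0)/11000 + (V_1 - 24)/1.8 + (V_1 - V_4)/15 = 0
  Node 2: (V_2 - V_4)/2200 + (V_2 - 24)/430 + (V_2 - V_3)/91000 + (V_2 - 0)/6200 = 0
  Node 3: (V_3 - 0)/12 + (V_3 - 24)/4.3 + (V_3 - V_2)/91000 + (V_3 - V_4)/110 = 0
  Node 4: (V_4 - 24)/100 + (V_4 - V_2)/2200 + (V_4 - V_1)/15 + (V_4 - V_3)/110 = 0
Collecting terms (coefficients in siemens):
  0.6223·V_1 - 0.06667·V_4 = 13.33
  0.002952·V_2 - 0.00001099·V_3 - 0.0004545·V_4 = 0.05581
  0.325·V_3 - 0.00001099·V_2 - 0.009091·V_4 = 5.581
  0.08621·V_4 - 0.06667·V_1 - 0.0004545·V_2 - 0.009091·V_3 = 0.24
Solving these 4 simultaneous equations (Gaussian elimination) gives:
  V_1 = 23.92 V, V_2 = 22.55 V, V_3 = 17.83 V, V_4 = 23.28 V
Power in each resistor, P = (ΔV)²/R:
  P_R1 = (17.83 - 0)²/12 = 26.48 W
  P_R2 = (24 - 17.83)²/4.3 = 8.865 W
  P_R3 = (23.92 - 0)²/11000 = 0.05201 W
  P_R4 = (24 - 23.28)²/100 = 0.0052 W
  P_R5 = (22.55 - 23.28)²/2200 = 0.0002383 W
  P_R6 = (24 - 23.92)²/1.8 = 0.003623 W
  P_R7 = (24 - 22.55)²/430 = 0.004857 W
  P_R8 = (23.92 - 23.28)²/15 = 0.02734 W
  P_R9 = (22.55 - 17.83)²/91000 = 0.0002458 W
  P_R10 = (22.55 - 0)²/6200 = 0.08205 W
  P_R11 = (17.83 - 23.28)²/110 = 0.2703 W
P_total = P_R1 + P_R2 + P_R3 + P_R4 + P_R5 + P_R6 + P_R7 + P_R8 + P_R9 + P_R10 + P_R11 = 35.79 W

Final answer: 35.79 W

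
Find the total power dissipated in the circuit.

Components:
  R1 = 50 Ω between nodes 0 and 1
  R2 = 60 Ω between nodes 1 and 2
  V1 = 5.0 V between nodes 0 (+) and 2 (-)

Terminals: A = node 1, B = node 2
Nodal analysis, taking node 2 as the 0 V reference.
Source V1 fixes V_0 = 5 V.
KCL at each unknown node (sum of currents leaving = 0; resistances in Ω):
  Node 1: (V_1 - 5)/50 + (V_1 - 0)/60 = 0
Collecting terms: 0.03667 × V_1 = 0.1  =>  V_1 = 2.727 V
Power in each resistor, P = (ΔV)²/R:
  P_R1 = (5 - 2.727)²/50 = 0.1033 W
  P_R2 = (2.727 - 0)²/60 = 0.124 W
P_total = P_R1 + P_R2 = 0.2273 W

Final answer: 0.2273 W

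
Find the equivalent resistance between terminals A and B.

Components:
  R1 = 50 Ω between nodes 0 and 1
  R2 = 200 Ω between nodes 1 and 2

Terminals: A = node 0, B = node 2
Reduce the network between node 0 (A) and node 2 (B) by series/parallel combination:
  Rs1 = R1 + R2 (series, joined only at node 1) = 50 + 200 = 250 Ω
R_eq = 250 Ω

Final answer: 250 Ω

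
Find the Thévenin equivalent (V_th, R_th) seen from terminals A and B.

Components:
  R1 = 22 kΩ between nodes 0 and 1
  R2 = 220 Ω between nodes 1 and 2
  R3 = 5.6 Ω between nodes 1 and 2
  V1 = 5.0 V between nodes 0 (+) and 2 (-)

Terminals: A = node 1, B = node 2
Step 1 — V_th is the open-circuit voltage V_A - V_B (nothing connected across the terminals).
Nodal analysis, taking node 2 as the 0 V reference.
Source V1 fixes V_0 = 5 V.
KCL at each unknown node (sum of currents leaving = 0; resistances in Ω):
  Node 1: (V_1 - 5)/22000 + (V_1 - 0)/220 + (V_1 - 0)/5.6 = 0
Collecting terms: 0.1832 × V_1 = 0.0002273  =>  V_1 = 0.001241 V
V_th = V_1 - V_2 = 0.001241 - 0 = 0.001241 V
Step 2 — R_th: zero the source — replace V1 by a short circuit (node 2 merges into node 0) — and find the resistance seen between A (node 1) and B (node 0).
Reduce the network between node 1 (A) and node 0 (B) by series/parallel combination:
  Rp1 = R1 ‖ R2 ‖ R3 (parallel, all between nodes 0 and 1) = 1/(1/22000 + 1/220 + 1/5.6) = 5.46 Ω
R_th = 5.46 Ω

Final answer: V_th = 0.001241 V, R_th = 5.46 Ω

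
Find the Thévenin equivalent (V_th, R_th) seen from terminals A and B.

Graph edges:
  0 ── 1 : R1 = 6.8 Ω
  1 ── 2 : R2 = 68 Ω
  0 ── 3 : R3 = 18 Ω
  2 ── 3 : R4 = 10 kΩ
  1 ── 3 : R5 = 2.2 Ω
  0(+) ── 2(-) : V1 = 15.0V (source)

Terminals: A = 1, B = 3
Step 1 — V_th is the open-circuit voltage V_A - V_B (nothing connected across the terminals).
Nodal analysis, taking node 2 as the 0 V reference.
Source V1 fixes V_0 = 15 V.
KCL at each unknown node (sum of currents leaving = 0; resistances in Ω):
  Node 1: (V_1 - 15)/6.8 + (V_1 - 0)/68 + (V_1 - V_3)/2.2 = 0
  Node 3: (V_3 - 15)/18 + (V_3 - 0)/10000 + (V_3 - V_1)/2.2 = 0
Collecting terms (coefficients in siemens):
  0.6163·V_1 - 0.4545·V_3 = 2.206
  0.5102·V_3 - 0.4545·V_1 = 0.8333
Determinant D = (0.6163)(0.5102) - (-0.4545)(-0.4545) = 0.1078
V_1 = [(2.206)(0.5102) - (-0.4545)(0.8333)]/D = 13.95 V
V_3 = [(0.6163)(0.8333) - (2.206)(-0.4545)]/D = 14.06 V
V_th = V_1 - V_3 = 13.95 - 14.06 = -0.1116 V
Step 2 — R_th: zero the source — replace V1 by a short circuit (node 2 merges into node 0) — and find the resistance seen between A (node 1) and B (node 3).
Reduce the network between node 1 (A) and node 3 (B) by series/parallel combination:
  Rp1 = R1 ‖ R2 (parallel, both between nodes 0 and 1) = 1/(1/6.8 + 1/68) = 6.182 Ω
  Rp2 = R3 ‖ R4 (parallel, both between nodes 0 and 3) = 1/(1/18 + 1/10000) = 17.97 Ω
  Rs1 = Rp1 + Rp2 (series, joined only at node 0) = 6.182 + 17.97 = 24.15 Ω
  Rp3 = R5 ‖ Rs1 (parallel, both between nodes 1 and 3) = 1/(1/2.2 + 1/24.15) = 2.016 Ω
R_th = 2.016 Ω

Final answer: V_th = -0.1116 V, R_th = 2.016 Ω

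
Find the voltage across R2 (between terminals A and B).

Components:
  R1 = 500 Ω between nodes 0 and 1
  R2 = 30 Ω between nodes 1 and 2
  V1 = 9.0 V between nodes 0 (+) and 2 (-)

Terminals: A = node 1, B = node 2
R1 and R2 are in series across V1 (node 0 → node 1 → node 2), and the output A–B is taken across R2, so this is a voltage divider.
Series current: I = V1/(R1 + R2) = 9/(500 + 30) = 9/530 = 0.01698 A
V_R2 = I × R2 = V1 × R2/(R1 + R2) = 9 × 30/530 = 0.5094 V

Final answer: 0.5094 V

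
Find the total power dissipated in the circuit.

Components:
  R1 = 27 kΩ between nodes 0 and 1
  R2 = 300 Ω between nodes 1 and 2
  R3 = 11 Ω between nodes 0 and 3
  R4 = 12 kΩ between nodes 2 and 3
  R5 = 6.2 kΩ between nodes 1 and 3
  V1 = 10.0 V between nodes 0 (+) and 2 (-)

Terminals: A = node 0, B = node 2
Nodal analysis, taking node 2 as the 0 V reference.
Source V1 fixes V_0 = 10 V.
KCL at each unknown node (sum of currents leaving = 0; resistances in Ω):
  Node 1: (V_1 - 10)/27000 + (V_1 - 0)/300 + (V_1 - V_3)/6200 = 0
  Node 3: (V_3 - 10)/11 + (V_3 - 0)/12000 + (V_3 - V_1)/6200 = 0
Collecting terms (coefficients in siemens):
  0.003532·V_1 - 0.0001613·V_3 = 0.0003704
  0.09115·V_3 - 0.0001613·V_1 = 0.9091
Determinant D = (0.003532)(0.09115) - (-0.0001613)(-0.0001613) = 0.0003219
V_1 = [(0.0003704)(0.09115) - (-0.0001613)(0.9091)]/D = 0.5604 V
V_3 = [(0.003532)(0.9091) - (0.0003704)(-0.0001613)]/D = 9.974 V
Power in each resistor, P = (ΔV)²/R:
  P_R1 = (10 - 0.5604)²/27000 = 0.0033 W
  P_R2 = (0.5604 - 0)²/300 = 0.001047 W
  P_R3 = (10 - 9.974)²/11 = 0.00006072 W
  P_R4 = (0 - 9.974)²/12000 = 0.00829 W
  P_R5 = (0.5604 - 9.974)²/6200 = 0.01429 W
P_total = P_R1 + P_R2 + P_R3 + P_R4 + P_R5 = 0.02699 W

Final answer: 0.02699 W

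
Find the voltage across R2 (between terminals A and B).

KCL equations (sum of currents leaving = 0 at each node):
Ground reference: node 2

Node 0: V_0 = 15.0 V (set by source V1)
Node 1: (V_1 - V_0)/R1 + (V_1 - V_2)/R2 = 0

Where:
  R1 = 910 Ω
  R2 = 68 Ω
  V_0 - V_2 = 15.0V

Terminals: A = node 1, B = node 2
R1 and R2 are in series across V1 (node 0 → node 1 → node 2), and the output A–B is taken across R2, so this is a voltage divider.
Series current: I = V1/(R1 + R2) = 15/(910 + 68) = 15/978 = 0.01534 A
V_R2 = I × R2 = V1 × R2/(R1 + R2) = 15 × 68/978 = 1.043 V

Final answer: 1.043 V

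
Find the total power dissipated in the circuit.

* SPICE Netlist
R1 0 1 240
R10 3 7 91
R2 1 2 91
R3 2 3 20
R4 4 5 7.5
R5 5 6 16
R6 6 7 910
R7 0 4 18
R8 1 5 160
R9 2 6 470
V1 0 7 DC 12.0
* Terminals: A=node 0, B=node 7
Nodal analysis, taking node 7 as the 0 V reference.
Source V1 fixes V_0 = 12 V.
KCL at each unknown node (sum of currents leaving = 0; resistances in Ω):
  Node 1: (V_1 - 12)/240 + (V_1 - V_2)/91 + (V_1 - V_5)/160 = 0
  Node 2: (V_2 - V_1)/91 + (V_2 - V_3)/20 + (V_2 - V_6)/470 = 0
  Node 3: (V_3 - V_2)/20 + (V_3 - 0)/91 = 0
  Node 4: (V_4 - V_5)/7.5 + (V_4 - 12)/18 = 0
  Node 5: (V_5 - V_4)/7.5 + (V_5 - V_6)/16 + (V_5 - V_1)/160 = 0
  Node 6: (V_6 - V_5)/16 + (V_6 - 0)/910 + (V_6 - V_2)/470 = 0
Collecting terms (coefficients in siemens):
  0.02141·V_1 - 0.01099·V_2 - 0.00625·V_5 = 0.05
  0.06312·V_2 - 0.01099·V_1 - 0.05·V_3 - 0.002128·V_6 = 0
  0.06099·V_3 - 0.05·V_2 = 0
  0.1889·V_4 - 0.1333·V_5 = 0.6667
  0.2021·V_5 - 0.00625·V_1 - 0.1333·V_4 - 0.0625·V_6 = 0
  0.06573·V_6 - 0.002128·V_2 - 0.0625·V_5 = 0
Solving these 6 simultaneous equations (Gaussian elimination) gives:
  V_1 = 8.129 V, V_2 = 5.055 V, V_3 = 4.144 V, V_4 = 11.26 V
  V_5 = 10.95 V, V_6 = 10.58 V
Power in each resistor, P = (ΔV)²/R:
  P_R1 = (12 - 8.129)²/240 = 0.06244 W
  P_R2 = (8.129 - 5.055)²/91 = 0.1039 W
  P_R3 = (5.055 - 4.144)²/20 = 0.04147 W
  P_R4 = (11.26 - 10.95)²/7.5 = 0.01263 W
  P_R5 = (10.95 - 10.58)²/16 = 0.008747 W
  P_R6 = (10.58 - 0)²/910 = 0.123 W
  P_R7 = (12 - 11.26)²/18 = 0.03031 W
  P_R8 = (8.129 - 10.95)²/160 = 0.04987 W
  P_R9 = (5.055 - 10.58)²/470 = 0.06494 W
  P_R10 = (4.144 - 0)²/91 = 0.1887 W
P_total = P_R1 + P_R2 + P_R3 + P_R4 + P_R5 + P_R6 + P_R7 + P_R8 + P_R9 + P_R10 = 0.686 W

Final answer: 0.686 W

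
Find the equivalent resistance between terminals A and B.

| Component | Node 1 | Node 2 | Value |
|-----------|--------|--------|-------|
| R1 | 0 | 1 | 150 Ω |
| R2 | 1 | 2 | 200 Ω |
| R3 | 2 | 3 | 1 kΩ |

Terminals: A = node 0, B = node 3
Reduce the network between node 0 (A) and node 3 (B) by series/parallel combination:
  Rs1 = R1 + R2 (series, joined only at node 1) = 150 + 200 = 350 Ω
  Rs2 = R3 + Rs1 (series, joined only at node 2) = 1000 + 350 = 1350 Ω
R_eq = 1.35 kΩ

Final answer: 1.35 kΩ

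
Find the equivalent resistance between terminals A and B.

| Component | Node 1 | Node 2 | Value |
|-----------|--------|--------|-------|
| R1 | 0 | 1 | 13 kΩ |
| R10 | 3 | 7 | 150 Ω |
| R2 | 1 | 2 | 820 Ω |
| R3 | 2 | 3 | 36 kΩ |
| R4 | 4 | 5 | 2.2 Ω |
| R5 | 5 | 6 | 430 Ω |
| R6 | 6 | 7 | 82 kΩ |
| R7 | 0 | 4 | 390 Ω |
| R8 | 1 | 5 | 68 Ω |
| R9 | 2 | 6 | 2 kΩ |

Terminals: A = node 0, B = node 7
The network is not a plain series/parallel combination. Inject a 1 A test current into terminal A (node 0) and return it from terminal B (node 7); then R_eq = V_A / (1 A).
Nodal analysis, taking node 7 as the 0 V reference.
Current source I_test pushes 1 A into node 0 and draws it out of node 7.
KCL at each unknown node (sum of currents leaving = 0; resistances in Ω):
  Node 0: (V_0 - V_1)/13000 + (V_0 - V_4)/390 - 1 = 0
  Node 1: (V_1 - V_0)/13000 + (V_1 - V_2)/820 + (V_1 - V_5)/68 = 0
  Node 2: (V_2 - V_1)/820 + (V_2 - V_3)/36000 + (V_2 - V_6)/2000 = 0
  Node 3: (V_3 - V_2)/36000 + (V_3 - 0)/150 = 0
  Node 4: (V_4 - V_0)/390 + (V_4 - V_5)/2.2 = 0
  Node 5: (V_5 - V_1)/68 + (V_5 - V_4)/2.2 + (V_5 - V_6)/430 = 0
  Node 6: (V_6 - V_2)/2000 + (V_6 - V_5)/430 + (V_6 - 0)/82000 = 0
Collecting terms (coefficients in siemens):
  0.002641·V_0 - 0.00007692·V_1 - 0.002564·V_4 = 1
  0.016·V_1 - 0.00007692·V_0 - 0.00122·V_2 - 0.01471·V_5 = 0
  0.001747·V_2 - 0.00122·V_1 - 0.00002778·V_3 - 0.0005·V_6 = 0
  0.006694·V_3 - 0.00002778·V_2 = 0
  0.4571·V_4 - 0.002564·V_0 - 0.4545·V_5 = 0
  0.4716·V_5 - 0.01471·V_1 - 0.4545·V_4 - 0.002326·V_6 = 0
  0.002838·V_6 - 0.0005·V_2 - 0.002326·V_5 = 0
Solving these 7 simultaneous equations (Gaussian elimination) gives:
  V_0 = 25860 V, V_1 = 25450 V, V_2 = 25000 V, V_3 = 103.7 V
  V_4 = 25490 V, V_5 = 25480 V, V_6 = 25290 V
R_eq = V_0 / 1 A = 25860 Ω = 25.86 kΩ

Final answer: 25.86 kΩ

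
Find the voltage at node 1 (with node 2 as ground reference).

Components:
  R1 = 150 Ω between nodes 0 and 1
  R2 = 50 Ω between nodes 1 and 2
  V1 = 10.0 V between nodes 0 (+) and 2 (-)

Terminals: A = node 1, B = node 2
Nodal analysis, taking node 2 as the 0 V reference.
Source V1 fixes V_0 = 10 V.
KCL at each unknown node (sum of currents leaving = 0; resistances in Ω):
  Node 1: (V_1 - 10)/150 + (V_1 - 0)/50 = 0
Collecting terms: 0.02667 × V_1 = 0.06667  =>  V_1 = 2.5 V
The requested potential is V_1 = 2.5 V.

Final answer: V_1 = 2.5 V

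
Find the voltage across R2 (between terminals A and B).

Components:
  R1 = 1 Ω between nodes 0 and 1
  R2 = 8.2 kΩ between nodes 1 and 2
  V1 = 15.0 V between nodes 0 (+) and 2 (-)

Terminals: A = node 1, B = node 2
R1 and R2 are in series across V1 (node 0 → node 1 → node 2), and the output A–B is taken across R2, so this is a voltage divider.
Series current: I = V1/(R1 + R2) = 15/(1 + 8200) = 15/8201 = 0.001829 A
V_R2 = I × R2 = V1 × R2/(R1 + R2) = 15 × 8200/8201 = 15 V

Final answer: 15 V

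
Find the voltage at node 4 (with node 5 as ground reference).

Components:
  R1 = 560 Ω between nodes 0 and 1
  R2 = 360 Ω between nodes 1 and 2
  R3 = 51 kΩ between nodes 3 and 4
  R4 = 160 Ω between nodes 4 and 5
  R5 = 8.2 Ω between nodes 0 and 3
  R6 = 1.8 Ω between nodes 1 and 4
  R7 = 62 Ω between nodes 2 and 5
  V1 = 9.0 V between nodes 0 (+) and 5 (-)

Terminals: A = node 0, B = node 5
Nodal analysis, taking node 5 as the 0 V reference.
Source V1 fixes V_0 = 9 V.
KCL at each unknown node (sum of currents leaving = 0; resistances in Ω):
  Node 1: (V_1 - 9)/560 + (V_1 - V_2)/360 + (V_1 - V_4)/1.8 = 0
  Node 2: (V_2 - V_1)/360 + (V_2 - 0)/62 = 0
  Node 3: (V_3 - V_4)/51000 + (V_3 - 9)/8.2 = 0
  Node 4: (V_4 - V_3)/51000 + (V_4 - 0)/160 + (V_4 - V_1)/1.8 = 0
Collecting terms (coefficients in siemens):
  0.5601·V_1 - 0.002778·V_2 - 0.5556·V_4 = 0.01607
  0.01891·V_2 - 0.002778·V_1 = 0
  0.122·V_3 - 0.00001961·V_4 = 1.098
  0.5618·V_4 - 0.5556·V_1 - 0.00001961·V_3 = 0
Solving these 4 simultaneous equations (Gaussian elimination) gives:
  V_1 = 1.569 V, V_2 = 0.2305 V, V_3 = 8.999 V, V_4 = 1.552 V
The requested potential is V_4 = 1.552 V.

Final answer: V_4 = 1.552 V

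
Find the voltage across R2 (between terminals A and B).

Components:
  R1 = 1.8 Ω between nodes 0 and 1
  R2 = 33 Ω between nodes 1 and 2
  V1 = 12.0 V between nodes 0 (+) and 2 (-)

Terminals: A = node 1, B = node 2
R1 and R2 are in series across V1 (node 0 → node 1 → node 2), and the output A–B is taken across R2, so this is a voltage divider.
Series current: I = V1/(R1 + R2) = 12/(1.8 + 33) = 12/34.8 = 0.3448 A
V_R2 = I × R2 = V1 × R2/(R1 + R2) = 12 × 33/34.8 = 11.38 V

Final answer: 11.38 V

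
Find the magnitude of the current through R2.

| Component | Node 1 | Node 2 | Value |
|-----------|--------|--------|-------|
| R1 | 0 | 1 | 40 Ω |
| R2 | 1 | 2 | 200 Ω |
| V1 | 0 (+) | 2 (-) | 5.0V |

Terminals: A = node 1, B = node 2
Nodal analysis, taking node 2 as the 0 V reference.
Source V1 fixes V_0 = 5 V.
KCL at each unknown node (sum of currents leaving = 0; resistances in Ω):
  Node 1: (V_1 - 5)/40 + (V_1 - 0)/200 = 0
Collecting terms: 0.03 × V_1 = 0.125  =>  V_1 = 4.167 V
I_R2 = (V_1 - V_2)/R2 = (4.167 - 0)/200 = 0.02083 A
|I_R2| = 0.02083 A

Final answer: |I_R2| = 0.02083 A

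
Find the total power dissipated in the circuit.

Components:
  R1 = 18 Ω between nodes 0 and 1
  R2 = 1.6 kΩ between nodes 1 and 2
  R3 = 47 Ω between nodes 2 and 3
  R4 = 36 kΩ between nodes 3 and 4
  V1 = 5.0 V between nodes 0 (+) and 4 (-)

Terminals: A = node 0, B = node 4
Nodal analysis, taking node 4 as the 0 V reference.
Source V1 fixes V_0 = 5 V.
KCL at each unknown node (sum of currents leaving = 0; resistances in Ω):
  Node 1: (V_1 - 5)/18 + (V_1 - V_2)/1600 = 0
  Node 2: (V_2 - V_1)/1600 + (V_2 - V_3)/47 = 0
  Node 3: (V_3 - V_2)/47 + (V_3 - 0)/36000 = 0
Collecting terms (coefficients in siemens):
  0.05618·V_1 - 0.000625·V_2 = 0.2778
  0.0219·V_2 - 0.000625·V_1 - 0.02128·V_3 = 0
  0.0213·V_3 - 0.02128·V_2 = 0
Solving these 3 simultaneous equations (Gaussian elimination) gives:
  V_1 = 4.998 V, V_2 = 4.785 V, V_3 = 4.779 V
Power in each resistor, P = (ΔV)²/R:
  P_R1 = (5 - 4.998)²/18 = 0.0000003172 W
  P_R2 = (4.998 - 4.785)²/1600 = 0.0000282 W
  P_R3 = (4.785 - 4.779)²/47 = 0.0000008283 W
  P_R4 = (4.779 - 0)²/36000 = 0.0006344 W
P_total = P_R1 + P_R2 + P_R3 + P_R4 = 0.0006637 W

Final answer: 0.0006637 W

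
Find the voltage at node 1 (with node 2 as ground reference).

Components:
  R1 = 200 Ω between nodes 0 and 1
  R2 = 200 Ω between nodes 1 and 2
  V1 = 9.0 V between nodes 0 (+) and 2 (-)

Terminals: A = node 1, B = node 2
Nodal analysis, taking node 2 as the 0 V reference.
Source V1 fixes V_0 = 9 V.
KCL at each unknown node (sum of currents leaving = 0; resistances in Ω):
  Node 1: (V_1 - 9)/200 + (V_1 - 0)/200 = 0
Collecting terms: 0.01 × V_1 = 0.045  =>  V_1 = 4.5 V
The requested potential is V_1 = 4.5 V.

Final answer: V_1 = 4.5 V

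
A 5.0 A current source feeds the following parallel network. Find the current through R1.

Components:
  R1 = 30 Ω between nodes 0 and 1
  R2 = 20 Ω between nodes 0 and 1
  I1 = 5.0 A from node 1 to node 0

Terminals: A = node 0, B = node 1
All resistors sit directly between nodes 0 and 1, so they are in parallel and share one voltage V; the full source current 5 A splits among them.
1/R_par = 1/30 + 1/20 = 0.08333 S  =>  R_par = 12 Ω
V = I × R_par = 5 × 12 = 60 V
I_R1 = V/R1 = 60/30 = 2 A

Final answer: 2 A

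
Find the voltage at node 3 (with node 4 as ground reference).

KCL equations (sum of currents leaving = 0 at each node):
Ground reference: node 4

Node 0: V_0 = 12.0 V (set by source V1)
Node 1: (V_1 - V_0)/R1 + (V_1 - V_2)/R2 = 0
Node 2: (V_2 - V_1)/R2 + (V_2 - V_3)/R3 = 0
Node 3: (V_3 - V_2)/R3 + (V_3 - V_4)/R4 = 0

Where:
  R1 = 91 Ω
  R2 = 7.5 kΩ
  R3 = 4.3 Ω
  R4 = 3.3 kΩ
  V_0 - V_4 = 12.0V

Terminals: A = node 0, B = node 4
Nodal analysis, taking node 4 as the 0 V reference.
Source V1 fixes V_0 = 12 V.
KCL at each unknown node (sum of currents leaving = 0; resistances in Ω):
  Node 1: (V_1 - 12)/91 + (V_1 - V_2)/7500 = 0
  Node 2: (V_2 - V_1)/7500 + (V_2 - V_3)/4.3 = 0
  Node 3: (V_3 - V_2)/4.3 + (V_3 - 0)/3300 = 0
Collecting terms (coefficients in siemens):
  0.01112·V_1 - 0.0001333·V_2 = 0.1319
  0.2327·V_2 - 0.0001333·V_1 - 0.2326·V_3 = 0
  0.2329·V_3 - 0.2326·V_2 = 0
Solving these 3 simultaneous equations (Gaussian elimination) gives:
  V_1 = 11.9 V, V_2 = 3.639 V, V_3 = 3.635 V
The requested potential is V_3 = 3.635 V.

Final answer: V_3 = 3.635 V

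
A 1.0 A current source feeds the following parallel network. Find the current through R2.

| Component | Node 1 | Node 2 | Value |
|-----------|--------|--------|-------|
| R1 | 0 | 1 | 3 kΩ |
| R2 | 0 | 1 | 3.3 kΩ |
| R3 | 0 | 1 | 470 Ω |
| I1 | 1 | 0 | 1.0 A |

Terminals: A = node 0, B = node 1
All resistors sit directly between nodes 0 and 1, so they are in parallel and share one voltage V; the full source current 1 A splits among them.
1/R_par = 1/3000 + 1/3300 + 1/470 = 0.002764 S  =>  R_par = 361.8 Ω
V = I × R_par = 1 × 361.8 = 361.8 V
I_R2 = V/R2 = 361.8/3300 = 0.1096 A

Final answer: 0.1096 A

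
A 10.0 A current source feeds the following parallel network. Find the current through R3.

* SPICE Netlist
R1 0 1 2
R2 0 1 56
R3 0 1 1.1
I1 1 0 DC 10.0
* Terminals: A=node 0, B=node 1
All resistors sit directly between nodes 0 and 1, so they are in parallel and share one voltage V; the full source current 10 A splits among them.
1/R_par = 1/2 + 1/56 + 1/1.1 = 1.427 S  =>  R_par = 0.7008 Ω
V = I × R_par = 10 × 0.7008 = 7.008 V
I_R3 = V/R3 = 7.008/1.1 = 6.371 A

Final answer: 6.371 A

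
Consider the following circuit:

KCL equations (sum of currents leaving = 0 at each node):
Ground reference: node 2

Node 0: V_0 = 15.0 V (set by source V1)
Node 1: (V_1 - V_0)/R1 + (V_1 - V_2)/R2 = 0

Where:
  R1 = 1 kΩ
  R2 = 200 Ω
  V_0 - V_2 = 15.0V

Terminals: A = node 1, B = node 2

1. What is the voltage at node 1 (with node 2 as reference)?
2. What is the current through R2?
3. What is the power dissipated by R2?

Nodal analysis, taking node 2 as the 0 V reference.
Source V1 fixes V_0 = 15 V.
KCL at each unknown node (sum of currents leaving = 0; resistances in Ω):
  Node 1: (V_1 - 15)/1000 + (V_1 - 0)/200 = 0
Collecting terms: 0.006 × V_1 = 0.015  =>  V_1 = 2.5 V
Part 1:
  Read off the nodal solution: V_1 = 2.5 V
Part 2:
  I_R2 = (V_1 - V_2)/R2 = (2.5 - 0)/200 = 0.0125 A
  Magnitude: I_R2 = 0.0125 A
Part 3:
  I_R2 = (V_1 - V_2)/R2 = (2.5 - 0)/200 = 0.0125 A
  P_R2 = I_R2² × R2 = (0.0125)² × 200 = 0.03125 W

Final answers:
1. V_1 = 2.5 V
2. I_R2 = 0.0125 A
3. P_R2 = 0.03125 W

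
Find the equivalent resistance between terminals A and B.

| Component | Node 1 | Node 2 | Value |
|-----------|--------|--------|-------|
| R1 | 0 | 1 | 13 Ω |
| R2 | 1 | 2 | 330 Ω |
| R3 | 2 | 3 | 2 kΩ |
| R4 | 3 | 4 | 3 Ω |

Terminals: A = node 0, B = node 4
Reduce the network between node 0 (A) and node 4 (B) by series/parallel combination:
  Rs1 = R1 + R2 (series, joined only at node 1) = 13 + 330 = 343 Ω
  Rs2 = R3 + Rs1 (series, joined only at node 2) = 2000 + 343 = 2343 Ω
  Rs3 = R4 + Rs2 (series, joined only at node 3) = 3 + 2343 = 2346 Ω
R_eq = 2.346 kΩ

Final answer: 2.346 kΩ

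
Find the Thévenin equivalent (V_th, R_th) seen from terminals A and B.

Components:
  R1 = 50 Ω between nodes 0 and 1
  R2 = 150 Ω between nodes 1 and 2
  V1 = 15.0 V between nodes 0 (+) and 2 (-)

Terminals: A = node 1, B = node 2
Step 1 — V_th is the open-circuit voltage V_A - V_B (nothing connected across the terminals).
Nodal analysis, taking node 2 as the 0 V reference.
Source V1 fixes V_0 = 15 V.
KCL at each unknown node (sum of currents leaving = 0; resistances in Ω):
  Node 1: (V_1 - 15)/50 + (V_1 - 0)/150 = 0
Collecting terms: 0.02667 × V_1 = 0.3  =>  V_1 = 11.25 V
V_th = V_1 - V_2 = 11.25 - 0 = 11.25 V
Step 2 — R_th: zero the source — replace V1 by a short circuit (node 2 merges into node 0) — and find the resistance seen between A (node 1) and B (node 0).
Reduce the network between node 1 (A) and node 0 (B) by series/parallel combination:
  Rp1 = R1 ‖ R2 (parallel, both between nodes 0 and 1) = 1/(1/50 + 1/150) = 37.5 Ω
R_th = 37.5 Ω

Final answer: V_th = 11.25 V, R_th = 37.5 Ω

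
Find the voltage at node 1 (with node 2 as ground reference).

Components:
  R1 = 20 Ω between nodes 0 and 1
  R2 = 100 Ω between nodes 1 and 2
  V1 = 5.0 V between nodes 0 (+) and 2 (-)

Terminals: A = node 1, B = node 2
Nodal analysis, taking node 2 as the 0 V reference.
Source V1 fixes V_0 = 5 V.
KCL at each unknown node (sum of currents leaving = 0; resistances in Ω):
  Node 1: (V_1 - 5)/20 + (V_1 - 0)/100 = 0
Collecting terms: 0.06 × V_1 = 0.25  =>  V_1 = 4.167 V
The requested potential is V_1 = 4.167 V.

Final answer: V_1 = 4.167 V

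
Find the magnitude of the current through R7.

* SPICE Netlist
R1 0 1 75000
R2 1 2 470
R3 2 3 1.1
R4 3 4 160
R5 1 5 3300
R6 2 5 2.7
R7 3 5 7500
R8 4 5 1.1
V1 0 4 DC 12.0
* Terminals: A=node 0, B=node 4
Nodal analysis, taking node 4 as the 0 V reference.
Source V1 fixes V_0 = 12 V.
KCL at each unknown node (sum of currents leaving = 0; resistances in Ω):
  Node 1: (V_1 - 12)/75000 + (V_1 - V_2)/470 + (V_1 - V_5)/3300 = 0
  Node 2: (V_2 - V_1)/470 + (V_2 - V_3)/1.1 + (V_2 - V_5)/2.7 = 0
  Node 3: (V_3 - V_2)/1.1 + (V_3 - 0)/160 + (V_3 - V_5)/7500 = 0
  Node 5: (V_5 - V_1)/3300 + (V_5 - V_2)/2.7 + (V_5 - V_3)/7500 + (V_5 - 0)/1.1 = 0
Collecting terms (coefficients in siemens):
  0.002444·V_1 - 0.002128·V_2 - 0.000303·V_5 = 0.00016
  1.282·V_2 - 0.002128·V_1 - 0.9091·V_3 - 0.3704·V_5 = 0
  0.9155·V_3 - 0.9091·V_2 - 0.0001333·V_5 = 0
  1.28·V_5 - 0.000303·V_1 - 0.3704·V_2 - 0.0001333·V_3 = 0
Solving these 4 simultaneous equations (Gaussian elimination) gives:
  V_1 = 0.06596 V, V_2 = 0.000538 V, V_3 = 0.0005343 V, V_5 = 0.0001714 V
I_R7 = (V_3 - V_5)/R7 = (0.0005343 - 0.0001714)/7500 = 0.00000004839 A
|I_R7| = 0.00000004839 A

Final answer: |I_R7| = 4.839e-08 A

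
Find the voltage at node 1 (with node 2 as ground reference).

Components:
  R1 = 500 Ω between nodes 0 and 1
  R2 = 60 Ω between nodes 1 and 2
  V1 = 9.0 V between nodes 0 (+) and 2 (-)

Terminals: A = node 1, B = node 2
Nodal analysis, taking node 2 as the 0 V reference.
Source V1 fixes V_0 = 9 V.
KCL at each unknown node (sum of currents leaving = 0; resistances in Ω):
  Node 1: (V_1 - 9)/500 + (V_1 - 0)/60 = 0
Collecting terms: 0.01867 × V_1 = 0.018  =>  V_1 = 0.9643 V
The requested potential is V_1 = 0.9643 V.

Final answer: V_1 = 0.9643 V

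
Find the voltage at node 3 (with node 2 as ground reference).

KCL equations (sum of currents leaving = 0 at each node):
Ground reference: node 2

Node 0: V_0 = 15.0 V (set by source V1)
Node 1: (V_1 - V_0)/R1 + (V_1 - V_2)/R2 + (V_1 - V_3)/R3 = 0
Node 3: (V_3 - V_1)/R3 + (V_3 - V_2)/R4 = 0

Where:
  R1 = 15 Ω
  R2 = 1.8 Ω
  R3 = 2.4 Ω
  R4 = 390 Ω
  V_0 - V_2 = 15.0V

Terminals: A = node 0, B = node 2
Nodal analysis, taking node 2 as the 0 V reference.
Source V1 fixes V_0 = 15 V.
KCL at each unknown node (sum of currents leaving = 0; resistances in Ω):
  Node 1: (V_1 - 15)/15 + (V_1 - 0)/1.8 + (V_1 - V_3)/2.4 = 0
  Node 3: (V_3 - V_1)/2.4 + (V_3 - 0)/390 = 0
Collecting terms (coefficients in siemens):
  1.039·V_1 - 0.4167·V_3 = 1
  0.4192·V_3 - 0.4167·V_1 = 0
Determinant D = (1.039)(0.4192) - (-0.4167)(-0.4167) = 0.2619
V_1 = [(1)(0.4192) - (-0.4167)(0)]/D = 1.601 V
V_3 = [(1.039)(0) - (1)(-0.4167)]/D = 1.591 V
The requested potential is V_3 = 1.591 V.

Final answer: V_3 = 1.591 V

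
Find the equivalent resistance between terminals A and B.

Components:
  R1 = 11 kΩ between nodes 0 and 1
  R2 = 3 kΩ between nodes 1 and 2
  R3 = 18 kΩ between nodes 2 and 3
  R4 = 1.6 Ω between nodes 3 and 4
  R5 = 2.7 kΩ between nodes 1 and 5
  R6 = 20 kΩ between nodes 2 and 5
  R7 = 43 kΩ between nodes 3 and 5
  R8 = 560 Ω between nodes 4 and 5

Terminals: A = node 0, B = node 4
The network is not a plain series/parallel combination. Inject a 1 A test current into terminal A (node 0) and return it from terminal B (node 4); then R_eq = V_A / (1 A).
Nodal analysis, taking node 4 as the 0 V reference.
Current source I_test pushes 1 A into node 0 and draws it out of node 4.
KCL at each unknown node (sum of currents leaving = 0; resistances in Ω):
  Node 0: (V_0 - V_1)/11000 - 1 = 0
  Node 1: (V_1 - V_0)/11000 + (V_1 - V_2)/3000 + (V_1 - V_5)/2700 = 0
  Node 2: (V_2 - V_1)/3000 + (V_2 - V_3)/18000 + (V_2 - V_5)/20000 = 0
  Node 3: (V_3 - V_2)/18000 + (V_3 - 0)/1.6 + (V_3 - V_5)/43000 = 0
  Node 5: (V_5 - V_1)/2700 + (V_5 - V_2)/20000 + (V_5 - V_3)/43000 + (V_5 - 0)/560 = 0
Collecting terms (coefficients in siemens):
  0.00009091·V_0 - 0.00009091·V_1 = 1
  0.0007946·V_1 - 0.00009091·V_0 - 0.0003333·V_2 - 0.0003704·V_5 = 0
  0.0004389·V_2 - 0.0003333·V_1 - 0.00005556·V_3 - 0.00005·V_5 = 0
  0.6251·V_3 - 0.00005556·V_2 - 0.00002326·V_5 = 0
  0.002229·V_5 - 0.0003704·V_1 - 0.00005·V_2 - 0.00002326·V_3 = 0
Solving these 5 simultaneous equations (Gaussian elimination) gives:
  V_0 = 13660 V, V_1 = 2663 V, V_2 = 2078 V, V_3 = 0.2029 V
  V_5 = 489 V
R_eq = V_0 / 1 A = 13660 Ω = 13.66 kΩ

Final answer: 13.66 kΩ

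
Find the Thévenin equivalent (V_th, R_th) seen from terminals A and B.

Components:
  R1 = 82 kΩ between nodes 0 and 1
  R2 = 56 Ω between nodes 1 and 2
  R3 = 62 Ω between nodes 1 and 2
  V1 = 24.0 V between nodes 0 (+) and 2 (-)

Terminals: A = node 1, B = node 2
Step 1 — V_th is the open-circuit voltage V_A - V_B (nothing connected across the terminals).
Nodal analysis, taking node 2 as the 0 V reference.
Source V1 fixes V_0 = 24 V.
KCL at each unknown node (sum of currents leaving = 0; resistances in Ω):
  Node 1: (V_1 - 24)/82000 + (V_1 - 0)/56 + (V_1 - 0)/62 = 0
Collecting terms: 0.034 × V_1 = 0.0002927  =>  V_1 = 0.008609 V
V_th = V_1 - V_2 = 0.008609 - 0 = 0.008609 V
Step 2 — R_th: zero the source — replace V1 by a short circuit (node 2 merges into node 0) — and find the resistance seen between A (node 1) and B (node 0).
Reduce the network between node 1 (A) and node 0 (B) by series/parallel combination:
  Rp1 = R1 ‖ R2 ‖ R3 (parallel, all between nodes 0 and 1) = 1/(1/82000 + 1/56 + 1/62) = 29.41 Ω
R_th = 29.41 Ω

Final answer: V_th = 0.008609 V, R_th = 29.41 Ω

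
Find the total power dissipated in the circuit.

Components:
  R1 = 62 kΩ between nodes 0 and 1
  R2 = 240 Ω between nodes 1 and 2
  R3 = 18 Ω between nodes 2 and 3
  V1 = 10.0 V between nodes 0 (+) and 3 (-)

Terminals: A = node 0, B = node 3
Nodal analysis, taking node 3 as the 0 V reference.
Source V1 fixes V_0 = 10 V.
KCL at each unknown node (sum of currents leaving = 0; resistances in Ω):
  Node 1: (V_1 - 10)/62000 + (V_1 - V_2)/240 = 0
  Node 2: (V_2 - V_1)/240 + (V_2 - 0)/18 = 0
Collecting terms (coefficients in siemens):
  0.004183·V_1 - 0.004167·V_2 = 0.0001613
  0.05972·V_2 - 0.004167·V_1 = 0
Determinant D = (0.004183)(0.05972) - (-0.004167)(-0.004167) = 0.0002324
V_1 = [(0.0001613)(0.05972) - (-0.004167)(0)]/D = 0.04144 V
V_2 = [(0.004183)(0) - (0.0001613)(-0.004167)]/D = 0.002891 V
Power in each resistor, P = (ΔV)²/R:
  P_R1 = (10 - 0.04144)²/62000 = 0.0016 W
  P_R2 = (0.04144 - 0.002891)²/240 = 0.000006192 W
  P_R3 = (0.002891 - 0)²/18 = 0.0000004644 W
P_total = P_R1 + P_R2 + P_R3 = 0.001606 W

Final answer: 0.001606 W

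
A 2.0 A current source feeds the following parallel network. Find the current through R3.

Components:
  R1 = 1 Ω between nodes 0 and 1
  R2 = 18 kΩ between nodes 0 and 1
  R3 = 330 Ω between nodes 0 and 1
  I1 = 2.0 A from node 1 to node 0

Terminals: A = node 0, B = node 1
All resistors sit directly between nodes 0 and 1, so they are in parallel and share one voltage V; the full source current 2 A splits among them.
1/R_par = 1/1 + 1/18000 + 1/330 = 1.003 S  =>  R_par = 0.9969 Ω
V = I × R_par = 2 × 0.9969 = 1.994 V
I_R3 = V/R3 = 1.994/330 = 0.006042 A

Final answer: 0.006042 A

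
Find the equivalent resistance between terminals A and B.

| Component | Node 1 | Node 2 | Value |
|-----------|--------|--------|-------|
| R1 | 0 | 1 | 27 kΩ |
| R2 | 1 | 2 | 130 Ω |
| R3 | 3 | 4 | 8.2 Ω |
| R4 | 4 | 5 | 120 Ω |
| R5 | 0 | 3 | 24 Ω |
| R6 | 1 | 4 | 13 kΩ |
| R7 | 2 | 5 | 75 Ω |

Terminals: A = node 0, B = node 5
The network is not a plain series/parallel combination. Inject a 1 A test current into terminal A (node 0) and return it from terminal B (node 5); then R_eq = V_A / (1 A).
Nodal analysis, taking node 5 as the 0 V reference.
Current source I_test pushes 1 A into node 0 and draws it out of node 5.
KCL at each unknown node (sum of currents leaving = 0; resistances in Ω):
  Node 0: (V_0 - V_1)/27000 + (V_0 - V_3)/24 - 1 = 0
  Node 1: (V_1 - V_0)/27000 + (V_1 - V_2)/130 + (V_1 - V_4)/13000 = 0
  Node 2: (V_2 - V_1)/130 + (V_2 - 0)/75 = 0
  Node 3: (V_3 - V_0)/24 + (V_3 - V_4)/8.2 = 0
  Node 4: (V_4 - V_1)/13000 + (V_4 - V_3)/8.2 + (V_4 - 0)/120 = 0
Collecting terms (coefficients in siemens):
  0.0417·V_0 - 0.00003704·V_1 - 0.04167·V_3 = 1
  0.007806·V_1 - 0.00003704·V_0 - 0.007692·V_2 - 0.00007692·V_4 = 0
  0.02103·V_2 - 0.007692·V_1 = 0
  0.1636·V_3 - 0.04167·V_0 - 0.122·V_4 = 0
  0.1304·V_4 - 0.00007692·V_1 - 0.122·V_3 = 0
Solving these 5 simultaneous equations (Gaussian elimination) gives:
  V_0 = 150.3 V, V_1 = 2.938 V, V_2 = 1.075 V, V_3 = 126.4 V
  V_4 = 118.3 V
R_eq = V_0 / 1 A = 150.3 Ω

Final answer: 150.3 Ω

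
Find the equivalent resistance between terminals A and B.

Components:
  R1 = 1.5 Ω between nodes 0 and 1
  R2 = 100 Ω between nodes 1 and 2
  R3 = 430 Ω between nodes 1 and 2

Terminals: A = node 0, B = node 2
Reduce the network between node 0 (A) and node 2 (B) by series/parallel combination:
  Rp1 = R2 ‖ R3 (parallel, both between nodes 1 and 2) = 1/(1/100 + 1/430) = 81.13 Ω
  Rs1 = R1 + Rp1 (series, joined only at node 1) = 1.5 + 81.13 = 82.63 Ω
R_eq = 82.63 Ω

Final answer: 82.63 Ω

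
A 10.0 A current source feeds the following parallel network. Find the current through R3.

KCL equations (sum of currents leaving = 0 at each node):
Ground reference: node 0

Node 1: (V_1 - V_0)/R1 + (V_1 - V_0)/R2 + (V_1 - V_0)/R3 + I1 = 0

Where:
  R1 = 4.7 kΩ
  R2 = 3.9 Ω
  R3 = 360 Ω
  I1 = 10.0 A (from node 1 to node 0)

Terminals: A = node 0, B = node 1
All resistors sit directly between nodes 0 and 1, so they are in parallel and share one voltage V; the full source current 10 A splits among them.
1/R_par = 1/4700 + 1/3.9 + 1/360 = 0.2594 S  =>  R_par = 3.855 Ω
V = I × R_par = 10 × 3.855 = 38.55 V
I_R3 = V/R3 = 38.55/360 = 0.1071 A

Final answer: 0.1071 A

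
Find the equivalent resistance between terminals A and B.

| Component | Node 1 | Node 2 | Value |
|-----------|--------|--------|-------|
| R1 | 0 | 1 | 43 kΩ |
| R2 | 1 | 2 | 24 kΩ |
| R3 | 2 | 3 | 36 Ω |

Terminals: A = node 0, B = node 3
Reduce the network between node 0 (A) and node 3 (B) by series/parallel combination:
  Rs1 = R1 + R2 (series, joined only at node 1) = 43000 + 24000 = 67000 Ω
  Rs2 = R3 + Rs1 (series, joined only at node 2) = 36 + 67000 = 67040 Ω
R_eq = 67.04 kΩ

Final answer: 67.04 kΩ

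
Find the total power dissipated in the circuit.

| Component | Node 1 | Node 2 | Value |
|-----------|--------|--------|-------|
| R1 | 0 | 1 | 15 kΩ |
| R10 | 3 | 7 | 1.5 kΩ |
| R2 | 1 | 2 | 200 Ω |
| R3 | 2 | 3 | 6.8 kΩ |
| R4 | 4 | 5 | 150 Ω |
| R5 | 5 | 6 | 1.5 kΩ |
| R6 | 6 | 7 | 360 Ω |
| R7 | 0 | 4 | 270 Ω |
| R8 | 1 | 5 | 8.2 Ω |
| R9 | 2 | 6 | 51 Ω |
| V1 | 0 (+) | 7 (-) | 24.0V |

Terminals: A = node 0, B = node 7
Nodal analysis, taking node 7 as the 0 V reference.
Source V1 fixes V_0 = 24 V.
KCL at each unknown node (sum of currents leaving = 0; resistances in Ω):
  Node 1: (V_1 - 24)/15000 + (V_1 - V_2)/200 + (V_1 - V_5)/8.2 = 0
  Node 2: (V_2 - V_1)/200 + (V_2 - V_3)/6800 + (V_2 - V_6)/51 = 0
  Node 3: (V_3 - V_2)/6800 + (V_3 - 0)/1500 = 0
  Node 4: (V_4 - V_5)/150 + (V_4 - 24)/270 = 0
  Node 5: (V_5 - V_4)/150 + (V_5 - V_6)/1500 + (V_5 - V_1)/8.2 = 0
  Node 6: (V_6 - V_5)/1500 + (V_6 - 0)/360 + (V_6 - V_2)/51 = 0
Collecting terms (coefficients in siemens):
  0.127·V_1 - 0.005·V_2 - 0.122·V_5 = 0.0016
  0.02475·V_2 - 0.005·V_1 - 0.0001471·V_3 - 0.01961·V_6 = 0
  0.0008137·V_3 - 0.0001471·V_2 = 0
  0.01037·V_4 - 0.006667·V_5 = 0.08889
  0.1293·V_5 - 0.122·V_1 - 0.006667·V_4 - 0.0006667·V_6 = 0
  0.02305·V_6 - 0.01961·V_2 - 0.0006667·V_5 = 0
Solving these 6 simultaneous equations (Gaussian elimination) gives:
  V_1 = 13.73 V, V_2 = 9.509 V, V_3 = 1.718 V, V_4 = 17.51 V
  V_5 = 13.9 V, V_6 = 8.49 V
Power in each resistor, P = (ΔV)²/R:
  P_R1 = (24 - 13.73)²/15000 = 0.007027 W
  P_R2 = (13.73 - 9.509)²/200 = 0.08923 W
  P_R3 = (9.509 - 1.718)²/6800 = 0.008925 W
  P_R4 = (17.51 - 13.9)²/150 = 0.08673 W
  P_R5 = (13.9 - 8.49)²/1500 = 0.01952 W
  P_R6 = (8.49 - 0)²/360 = 0.2002 W
  P_R7 = (24 - 17.51)²/270 = 0.1561 W
  P_R8 = (13.73 - 13.9)²/8.2 = 0.003425 W
  P_R9 = (9.509 - 8.49)²/51 = 0.02035 W
  P_R10 = (1.718 - 0)²/1500 = 0.001969 W
P_total = P_R1 + P_R2 + P_R3 + P_R4 + P_R5 + P_R6 + P_R7 + P_R8 + P_R9 + P_R10 = 0.5935 W

Final answer: 0.5935 W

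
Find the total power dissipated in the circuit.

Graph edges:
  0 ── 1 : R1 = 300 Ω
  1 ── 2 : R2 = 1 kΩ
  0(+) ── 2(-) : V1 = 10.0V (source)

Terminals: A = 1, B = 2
Nodal analysis, taking node 2 as the 0 V reference.
Source V1 fixes V_0 = 10 V.
KCL at each unknown node (sum of currents leaving = 0; resistances in Ω):
  Node 1: (V_1 - 10)/300 + (V_1 - 0)/1000 = 0
Collecting terms: 0.004333 × V_1 = 0.03333  =>  V_1 = 7.692 V
Power in each resistor, P = (ΔV)²/R:
  P_R1 = (10 - 7.692)²/300 = 0.01775 W
  P_R2 = (7.692 - 0)²/1000 = 0.05917 W
P_total = P_R1 + P_R2 = 0.07692 W

Final answer: 0.07692 W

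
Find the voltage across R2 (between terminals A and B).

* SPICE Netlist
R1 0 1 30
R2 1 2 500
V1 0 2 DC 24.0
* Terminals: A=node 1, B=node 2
R1 and R2 are in series across V1 (node 0 → node 1 → node 2), and the output A–B is taken across R2, so this is a voltage divider.
Series current: I = V1/(R1 + R2) = 24/(30 + 500) = 24/530 = 0.04528 A
V_R2 = I × R2 = V1 × R2/(R1 + R2) = 24 × 500/530 = 22.64 V

Final answer: 22.64 V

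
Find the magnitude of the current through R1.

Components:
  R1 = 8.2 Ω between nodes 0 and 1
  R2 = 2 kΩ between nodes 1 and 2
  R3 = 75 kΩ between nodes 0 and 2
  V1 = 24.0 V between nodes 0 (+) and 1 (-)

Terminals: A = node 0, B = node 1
Nodal analysis, taking node 1 as the 0 V reference.
Source V1 fixes V_0 = 24 V.
KCL at each unknown node (sum of currents leaving = 0; resistances in Ω):
  Node 2: (V_2 - 0)/2000 + (V_2 - 24)/75000 = 0
Collecting terms: 0.0005133 × V_2 = 0.00032  =>  V_2 = 0.6234 V
I_R1 = (V_0 - V_1)/R1 = (24 - 0)/8.2 = 2.927 A
|I_R1| = 2.927 A

Final answer: |I_R1| = 2.927 A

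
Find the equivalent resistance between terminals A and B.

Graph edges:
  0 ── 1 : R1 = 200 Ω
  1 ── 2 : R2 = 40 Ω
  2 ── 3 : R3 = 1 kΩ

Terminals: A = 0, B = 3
Reduce the network between node 0 (A) and node 3 (B) by series/parallel combination:
  Rs1 = R1 + R2 (series, joined only at node 1) = 200 + 40 = 240 Ω
  Rs2 = R3 + Rs1 (series, joined only at node 2) = 1000 + 240 = 1240 Ω
R_eq = 1.24 kΩ

Final answer: 1.24 kΩ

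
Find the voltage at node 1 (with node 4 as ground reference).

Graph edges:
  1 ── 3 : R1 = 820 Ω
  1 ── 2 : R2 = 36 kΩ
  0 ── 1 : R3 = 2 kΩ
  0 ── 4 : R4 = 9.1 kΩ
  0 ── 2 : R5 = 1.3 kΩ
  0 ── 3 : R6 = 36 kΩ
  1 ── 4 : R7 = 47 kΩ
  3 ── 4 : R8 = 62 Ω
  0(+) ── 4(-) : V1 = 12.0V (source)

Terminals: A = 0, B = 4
Nodal analysis, taking node 4 as the 0 V reference.
Source V1 fixes V_0 = 12 V.
KCL at each unknown node (sum of currents leaving = 0; resistances in Ω):
  Node 1: (V_1 - V_3)/820 + (V_1 - V_2)/36000 + (V_1 - 12)/2000 + (V_1 - 0)/47000 = 0
  Node 2: (V_2 - V_1)/36000 + (V_2 - 12)/1300 = 0
  Node 3: (V_3 - V_1)/820 + (V_3 - 12)/36000 + (V_3 - 0)/62 = 0
Collecting terms (coefficients in siemens):
  0.001769·V_1 - 0.00002778·V_2 - 0.00122·V_3 = 0.006
  0.000797·V_2 - 0.00002778·V_1 = 0.009231
  0.01738·V_3 - 0.00122·V_1 = 0.0003333
Solving these 3 simultaneous equations (Gaussian elimination) gives:
  V_1 = 3.772 V, V_2 = 11.71 V, V_3 = 0.2839 V
The requested potential is V_1 = 3.772 V.

Final answer: V_1 = 3.772 V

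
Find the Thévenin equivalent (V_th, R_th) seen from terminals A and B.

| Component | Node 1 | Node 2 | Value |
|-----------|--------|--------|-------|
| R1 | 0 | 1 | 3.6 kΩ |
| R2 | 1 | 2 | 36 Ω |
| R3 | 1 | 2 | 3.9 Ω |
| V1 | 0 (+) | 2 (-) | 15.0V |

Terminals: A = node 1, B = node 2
Step 1 — V_th is the open-circuit voltage V_A - V_B (nothing connected across the terminals).
Nodal analysis, taking node 2 as the 0 V reference.
Source V1 fixes V_0 = 15 V.
KCL at each unknown node (sum of currents leaving = 0; resistances in Ω):
  Node 1: (V_1 - 15)/3600 + (V_1 - 0)/36 + (V_1 - 0)/3.9 = 0
Collecting terms: 0.2845 × V_1 = 0.004167  =>  V_1 = 0.01465 V
V_th = V_1 - V_2 = 0.01465 - 0 = 0.01465 V
Step 2 — R_th: zero the source — replace V1 by a short circuit (node 2 merges into node 0) — and find the resistance seen between A (node 1) and B (node 0).
Reduce the network between node 1 (A) and node 0 (B) by series/parallel combination:
  Rp1 = R1 ‖ R2 ‖ R3 (parallel, all between nodes 0 and 1) = 1/(1/3600 + 1/36 + 1/3.9) = 3.515 Ω
R_th = 3.515 Ω

Final answer: V_th = 0.01465 V, R_th = 3.515 Ω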